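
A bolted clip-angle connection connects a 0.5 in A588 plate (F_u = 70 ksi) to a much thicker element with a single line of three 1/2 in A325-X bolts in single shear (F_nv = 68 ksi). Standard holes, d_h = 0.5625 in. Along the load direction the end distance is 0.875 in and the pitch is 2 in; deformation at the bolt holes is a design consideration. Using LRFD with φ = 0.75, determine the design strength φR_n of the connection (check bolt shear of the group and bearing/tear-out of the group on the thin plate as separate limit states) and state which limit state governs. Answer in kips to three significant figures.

Bolt shear: A_b = π·0.5²/4 = 0.1963 in²; R_n = 68 × 0.1963 × 3 × 1 = 40.06 kips → 0.75 × 40.06 = 30 kips.
Bearing (1.2 l_c t F_u ≤ 2.4 d t F_u): upper limit = 2.4·0.5·0.5·70 = 42 kips.
  Edge l_c = 0.875 − 0.5625/2 = 0.5938 → r_n = 24.94 kips; interior l_c = 2 − 0.5625 = 1.438 → r_n = 42 kips.
  R_n,bearing = 1·24.94 + 2·42 = 108.9 kips → 0.75 × 108.9 = 81.7 kips.
Bolt shear governs: 30 kips.

30 kips (bolt shear governs)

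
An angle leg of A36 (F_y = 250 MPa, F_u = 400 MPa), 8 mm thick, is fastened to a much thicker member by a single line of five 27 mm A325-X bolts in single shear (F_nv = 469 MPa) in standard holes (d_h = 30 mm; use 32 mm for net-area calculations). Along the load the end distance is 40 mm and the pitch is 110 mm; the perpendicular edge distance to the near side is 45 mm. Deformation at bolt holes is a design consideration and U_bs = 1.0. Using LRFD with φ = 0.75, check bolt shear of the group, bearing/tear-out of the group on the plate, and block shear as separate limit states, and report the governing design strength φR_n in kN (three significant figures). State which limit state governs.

502 kN (block shear governs)

Bolt shear: A_b = π·27²/4 = 572.6 mm²; R_n = 469 × 572.6 × 5 × 1 / 1000 = 1343 kN → 0.75 × 1343 = 1010 kN.
Bearing: edge l_c = 25, r_n = 96 kN; interior l_c = 80, r_n = 207.4 kN; R_n = 96 + 4·207.4 = 925.4 kN → 694 kN.
Block shear: A_gv = 3840, A_nv = 2688, A_nt = 232 mm²; R_n = min(0.6F_uA_nv, 0.6F_yA_gv) + U_bs·F_u·A_nt = 668.8 kN → 502 kN.
Block shear governs: 502 kN.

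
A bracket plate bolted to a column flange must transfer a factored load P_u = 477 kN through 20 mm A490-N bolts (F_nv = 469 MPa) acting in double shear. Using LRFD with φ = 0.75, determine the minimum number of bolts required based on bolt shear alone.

3 bolts

A_b = π·20²/4 = 314.2 mm².
Per-bolt design strength φR_n = 0.75 × 469 × 314.2 × 2 / 1000 = 221 kN.
n ≥ 477 / 221 = 2.158 → use 3 bolts.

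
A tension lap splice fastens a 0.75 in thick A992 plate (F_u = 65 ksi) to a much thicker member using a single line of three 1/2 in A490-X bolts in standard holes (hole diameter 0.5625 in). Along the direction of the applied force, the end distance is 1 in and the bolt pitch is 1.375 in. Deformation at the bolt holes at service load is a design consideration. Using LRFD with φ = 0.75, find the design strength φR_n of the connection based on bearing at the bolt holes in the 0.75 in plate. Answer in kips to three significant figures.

103 kips

Per bolt r_n = 1.2 l_c t F_u ≤ 2.4 d t F_u; upper limit = 2.4 × 0.5 × 0.75 × 65 = 58.5 kips.
Edge bolt: l_c = 1 − 0.5625/2 = 0.7188 in → 1.2 × 0.7188 × 0.75 × 65 = 42.05 → r_n = 42.05 kips.
Interior bolts: l_c = 1.375 − 0.5625 = 0.8125 in → 1.2 × 0.8125 × 0.75 × 65 = 47.53 → r_n = 47.53 kips.
R_n = 1 × 42.05 + 2 × 47.53 = 137.1 kips.
Design strength φR_n = 0.75 × 137.1 = 103 kips.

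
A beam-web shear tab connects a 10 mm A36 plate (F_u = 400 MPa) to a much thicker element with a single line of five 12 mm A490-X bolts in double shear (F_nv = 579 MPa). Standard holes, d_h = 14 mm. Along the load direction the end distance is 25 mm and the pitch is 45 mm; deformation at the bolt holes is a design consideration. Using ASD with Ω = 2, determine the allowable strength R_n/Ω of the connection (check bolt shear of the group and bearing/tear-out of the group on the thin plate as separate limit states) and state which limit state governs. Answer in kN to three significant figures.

Bolt shear: A_b = π·12²/4 = 113.1 mm²; R_n = 579 × 113.1 × 5 × 2 / 1000 = 654.8 kN → 654.8 / 2 = 327 kN.
Bearing (1.2 l_c t F_u ≤ 2.4 d t F_u): upper limit = 2.4·12·10·400 / 1000 = 115.2 kN.
  Edge l_c = 25 − 14/2 = 18 → r_n = 86.4 kN; interior l_c = 45 − 14 = 31 → r_n = 115.2 kN.
  R_n,bearing = 1·86.4 + 4·115.2 = 547.2 kN → 547.2 / 2 = 274 kN.
Bearing governs: 274 kN.

274 kN (bearing governs)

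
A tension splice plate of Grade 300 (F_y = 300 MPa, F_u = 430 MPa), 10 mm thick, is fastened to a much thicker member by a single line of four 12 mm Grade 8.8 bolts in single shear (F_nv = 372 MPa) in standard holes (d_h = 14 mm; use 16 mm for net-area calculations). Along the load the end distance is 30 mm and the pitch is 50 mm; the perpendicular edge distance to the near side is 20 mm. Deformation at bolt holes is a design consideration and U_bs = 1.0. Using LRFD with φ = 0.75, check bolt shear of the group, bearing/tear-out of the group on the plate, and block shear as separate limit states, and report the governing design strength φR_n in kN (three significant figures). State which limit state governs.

126 kN (bolt shear governs)

Bolt shear: A_b = π·12²/4 = 113.1 mm²; R_n = 372 × 113.1 × 4 × 1 / 1000 = 168.3 kN → 0.75 × 168.3 = 126 kN.
Bearing: edge l_c = 23, r_n = 118.7 kN; interior l_c = 36, r_n = 123.8 kN; R_n = 118.7 + 3·123.8 = 490.2 kN → 368 kN.
Block shear: A_gv = 1800, A_nv = 1240, A_nt = 120 mm²; R_n = min(0.6F_uA_nv, 0.6F_yA_gv) + U_bs·F_u·A_nt = 371.5 kN → 279 kN.
Bolt shear governs: 126 kN.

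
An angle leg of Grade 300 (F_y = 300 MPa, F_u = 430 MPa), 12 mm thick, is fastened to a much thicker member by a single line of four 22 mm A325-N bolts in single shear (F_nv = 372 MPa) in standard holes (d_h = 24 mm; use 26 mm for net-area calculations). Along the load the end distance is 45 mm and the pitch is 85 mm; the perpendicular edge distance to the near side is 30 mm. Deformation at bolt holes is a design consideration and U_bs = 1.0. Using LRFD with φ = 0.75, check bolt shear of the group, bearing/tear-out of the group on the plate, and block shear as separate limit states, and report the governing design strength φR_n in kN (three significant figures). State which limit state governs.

424 kN (bolt shear governs)

Bolt shear: A_b = π·22²/4 = 380.1 mm²; R_n = 372 × 380.1 × 4 × 1 / 1000 = 565.6 kN → 0.75 × 565.6 = 424 kN.
Bearing: edge l_c = 33, r_n = 204.3 kN; interior l_c = 61, r_n = 272.4 kN; R_n = 204.3 + 3·272.4 = 1022 kN → 766 kN.
Block shear: A_gv = 3600, A_nv = 2508, A_nt = 204 mm²; R_n = min(0.6F_uA_nv, 0.6F_yA_gv) + U_bs·F_u·A_nt = 734.8 kN → 551 kN.
Bolt shear governs: 424 kN.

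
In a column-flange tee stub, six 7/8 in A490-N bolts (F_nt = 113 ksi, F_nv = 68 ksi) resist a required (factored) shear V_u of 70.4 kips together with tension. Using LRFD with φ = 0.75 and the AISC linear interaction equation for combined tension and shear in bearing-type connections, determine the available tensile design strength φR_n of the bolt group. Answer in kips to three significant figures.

A_b = π·0.875²/4 = 0.6013 in²; f_rv = 70.4 / (6 × 0.6013) = 19.51 ksi.
F'_nt = 1.3 F_nt − (F_nt / φF_nv) f_rv = 1.3·113 − (113/(0.75·68))·19.51 = 103.7 ksi, capped at F_nt → F'_nt = 103.7 ksi.
R_n = F'_nt · A_b · n = 103.7 × 0.6013 × 6 = 374 kips.
Design strength φR_n = 0.75 × 374 = 281 kips.

281 kips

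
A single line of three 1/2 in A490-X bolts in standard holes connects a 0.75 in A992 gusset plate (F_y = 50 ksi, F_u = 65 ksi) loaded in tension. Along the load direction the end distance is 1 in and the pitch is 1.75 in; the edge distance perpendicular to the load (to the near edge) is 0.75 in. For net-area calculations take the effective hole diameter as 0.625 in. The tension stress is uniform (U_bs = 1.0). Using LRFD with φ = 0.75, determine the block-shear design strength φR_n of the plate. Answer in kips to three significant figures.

80.4 kips

Shear plane L_v = 1 + 2·1.75 = 4.5 in; A_gv = 4.5 × 0.75 = 3.375 in².
A_nv = (4.5 − 2.5·0.625) × 0.75 = 2.203 in².
A_nt = (0.75 − 0.5·0.625) × 0.75 = 0.3281 in².
0.6 F_u A_nv = 85.92 kips; 0.6 F_y A_gv = 101.2 kips → shear rupture governs the shear term.
R_n = 85.92 + 1.0 × 65 × 0.3281 = 107.2 kips.
Design strength φR_n = 0.75 × 107.2 = 80.4 kips.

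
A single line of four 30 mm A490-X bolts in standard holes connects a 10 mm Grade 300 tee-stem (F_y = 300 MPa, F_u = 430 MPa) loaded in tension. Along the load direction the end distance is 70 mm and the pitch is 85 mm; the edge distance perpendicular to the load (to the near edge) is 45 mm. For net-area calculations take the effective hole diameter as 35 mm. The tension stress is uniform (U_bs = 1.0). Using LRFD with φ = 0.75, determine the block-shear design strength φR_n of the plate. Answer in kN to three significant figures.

Shear plane L_v = 70 + 3·85 = 325 mm; A_gv = 325 × 10 = 3250 mm².
A_nv = (325 − 3.5·35) × 10 = 2025 mm².
A_nt = (45 − 0.5·35) × 10 = 275 mm².
0.6 F_u A_nv = 522.5 kN; 0.6 F_y A_gv = 585 kN → shear rupture governs the shear term.
R_n = 522.5 + 1.0 × 430 × 275 / 1000 = 640.7 kN.
Design strength φR_n = 0.75 × 640.7 = 481 kN.

481 kN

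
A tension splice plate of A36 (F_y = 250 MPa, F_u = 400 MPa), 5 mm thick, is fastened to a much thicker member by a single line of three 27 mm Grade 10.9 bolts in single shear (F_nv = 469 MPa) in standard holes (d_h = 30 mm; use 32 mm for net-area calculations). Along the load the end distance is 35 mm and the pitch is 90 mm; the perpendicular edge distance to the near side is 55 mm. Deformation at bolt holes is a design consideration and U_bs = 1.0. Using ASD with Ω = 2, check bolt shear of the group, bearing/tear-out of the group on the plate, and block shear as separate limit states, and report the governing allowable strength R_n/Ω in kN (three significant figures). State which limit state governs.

Bolt shear: A_b = π·27²/4 = 572.6 mm²; R_n = 469 × 572.6 × 3 × 1 / 1000 = 805.6 kN → 805.6 / 2 = 403 kN.
Bearing: edge l_c = 20, r_n = 48 kN; interior l_c = 60, r_n = 129.6 kN; R_n = 48 + 2·129.6 = 307.2 kN → 154 kN.
Block shear: A_gv = 1075, A_nv = 675, A_nt = 195 mm²; R_n = min(0.6F_uA_nv, 0.6F_yA_gv) + U_bs·F_u·A_nt = 239.2 kN → 120 kN.
Block shear governs: 120 kN.

120 kN (block shear governs)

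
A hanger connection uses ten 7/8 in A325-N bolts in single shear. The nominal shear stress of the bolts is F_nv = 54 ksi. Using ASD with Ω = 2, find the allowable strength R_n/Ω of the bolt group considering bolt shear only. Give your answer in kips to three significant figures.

A_b = π × 0.875² / 4 = 0.6013 in².
R_n = F_nv · A_b · n · n_s = 54 × 0.6013 × 10 × 1 = 324.7 kips.
Allowable strength R_n/Ω = 324.7 / 2 = 162 kips.

162 kips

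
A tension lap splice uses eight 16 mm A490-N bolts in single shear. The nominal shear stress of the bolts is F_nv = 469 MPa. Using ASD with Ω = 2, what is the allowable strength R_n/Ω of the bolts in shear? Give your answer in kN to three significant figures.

377 kN

A_b = π × 16² / 4 = 201.1 mm².
R_n = F_nv · A_b · n · n_s = 469 × 201.1 × 8 × 1 / 1000 = 754.4 kN.
Allowable strength R_n/Ω = 754.4 / 2 = 377 kN.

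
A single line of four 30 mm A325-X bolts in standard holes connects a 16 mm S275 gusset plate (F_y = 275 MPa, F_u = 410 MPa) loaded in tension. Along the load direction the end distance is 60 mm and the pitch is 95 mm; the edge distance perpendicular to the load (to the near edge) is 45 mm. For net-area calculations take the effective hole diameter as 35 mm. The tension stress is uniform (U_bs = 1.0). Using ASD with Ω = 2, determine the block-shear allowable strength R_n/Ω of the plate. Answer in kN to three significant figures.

Shear plane L_v = 60 + 3·95 = 345 mm; A_gv = 345 × 16 = 5520 mm².
A_nv = (345 − 3.5·35) × 16 = 3560 mm².
A_nt = (45 − 0.5·35) × 16 = 440 mm².
0.6 F_u A_nv = 875.8 kN; 0.6 F_y A_gv = 910.8 kN → shear rupture governs the shear term.
R_n = 875.8 + 1.0 × 410 × 440 / 1000 = 1056 kN.
Allowable strength R_n/Ω = 1056 / 2 = 528 kN.

528 kN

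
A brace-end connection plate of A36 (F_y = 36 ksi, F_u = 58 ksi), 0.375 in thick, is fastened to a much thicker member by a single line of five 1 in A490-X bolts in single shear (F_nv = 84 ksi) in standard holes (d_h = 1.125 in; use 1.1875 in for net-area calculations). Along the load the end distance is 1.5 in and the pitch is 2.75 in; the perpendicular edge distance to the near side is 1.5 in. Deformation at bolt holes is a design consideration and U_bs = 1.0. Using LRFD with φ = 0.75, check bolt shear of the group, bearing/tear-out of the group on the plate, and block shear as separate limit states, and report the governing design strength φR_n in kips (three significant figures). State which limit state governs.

84.8 kips (block shear governs)

Bolt shear: A_b = π·1²/4 = 0.7854 in²; R_n = 84 × 0.7854 × 5 × 1 = 329.9 kips → 0.75 × 329.9 = 247 kips.
Bearing: edge l_c = 0.9375, r_n = 24.47 kips; interior l_c = 1.625, r_n = 42.41 kips; R_n = 24.47 + 4·42.41 = 194.1 kips → 146 kips.
Block shear: A_gv = 4.688, A_nv = 2.684, A_nt = 0.3398 in²; R_n = min(0.6F_uA_nv, 0.6F_yA_gv) + U_bs·F_u·A_nt = 113.1 kips → 84.8 kips.
Block shear governs: 84.8 kips.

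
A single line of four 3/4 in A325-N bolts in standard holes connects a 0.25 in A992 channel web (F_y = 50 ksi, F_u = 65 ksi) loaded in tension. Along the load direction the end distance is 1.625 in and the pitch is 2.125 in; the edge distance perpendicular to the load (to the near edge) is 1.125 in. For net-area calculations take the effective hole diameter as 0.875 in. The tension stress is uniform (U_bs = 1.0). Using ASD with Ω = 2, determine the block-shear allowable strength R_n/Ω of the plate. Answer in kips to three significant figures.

29.7 kips

Shear plane L_v = 1.625 + 3·2.125 = 8 in; A_gv = 8 × 0.25 = 2 in².
A_nv = (8 − 3.5·0.875) × 0.25 = 1.234 in².
A_nt = (1.125 − 0.5·0.875) × 0.25 = 0.1719 in².
0.6 F_u A_nv = 48.14 kips; 0.6 F_y A_gv = 60 kips → shear rupture governs the shear term.
R_n = 48.14 + 1.0 × 65 × 0.1719 = 59.31 kips.
Allowable strength R_n/Ω = 59.31 / 2 = 29.7 kips.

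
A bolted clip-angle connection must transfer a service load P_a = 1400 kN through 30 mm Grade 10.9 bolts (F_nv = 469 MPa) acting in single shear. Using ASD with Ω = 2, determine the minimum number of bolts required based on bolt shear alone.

9 bolts

A_b = π·30²/4 = 706.9 mm².
Per-bolt allowable strength R_n/Ω = 469 × 706.9 × 1 / 1000 / 2 = 165.8 kN.
n ≥ 1400 / 165.8 = 8.446 → use 9 bolts.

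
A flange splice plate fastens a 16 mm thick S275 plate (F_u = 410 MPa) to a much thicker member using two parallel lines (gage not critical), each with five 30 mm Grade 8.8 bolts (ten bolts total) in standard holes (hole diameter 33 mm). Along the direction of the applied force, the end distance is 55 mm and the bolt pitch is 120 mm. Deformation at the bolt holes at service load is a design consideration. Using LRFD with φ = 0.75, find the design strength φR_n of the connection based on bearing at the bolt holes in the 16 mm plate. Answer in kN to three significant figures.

Per bolt r_n = 1.2 l_c t F_u ≤ 2.4 d t F_u; upper limit = 2.4 × 30 × 16 × 410 / 1000 = 472.3 kN.
Edge bolt: l_c = 55 − 33/2 = 38.5 mm → 1.2 × 38.5 × 16 × 410 / 1000 = 303.1 → r_n = 303.1 kN.
Interior bolts: l_c = 120 − 33 = 87 mm → 1.2 × 87 × 16 × 410 / 1000 = 684.9 → r_n = 472.3 kN.
R_n = 2 × 303.1 + 8 × 472.3 = 4385 kN.
Design strength φR_n = 0.75 × 4385 = 3290 kN.

3290 kN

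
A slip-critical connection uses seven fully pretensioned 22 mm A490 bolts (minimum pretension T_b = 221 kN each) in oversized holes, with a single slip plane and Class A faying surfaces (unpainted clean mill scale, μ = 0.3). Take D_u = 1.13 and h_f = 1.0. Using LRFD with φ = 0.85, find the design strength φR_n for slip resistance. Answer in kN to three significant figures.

R_n = μ · D_u · h_f · T_b · n_s · n_b = 0.3 × 1.13 × 1.0 × 221 × 1 × 7 = 524.4 kN.
Design strength φR_n = 0.85 × 524.4 = 446 kN.

446 kN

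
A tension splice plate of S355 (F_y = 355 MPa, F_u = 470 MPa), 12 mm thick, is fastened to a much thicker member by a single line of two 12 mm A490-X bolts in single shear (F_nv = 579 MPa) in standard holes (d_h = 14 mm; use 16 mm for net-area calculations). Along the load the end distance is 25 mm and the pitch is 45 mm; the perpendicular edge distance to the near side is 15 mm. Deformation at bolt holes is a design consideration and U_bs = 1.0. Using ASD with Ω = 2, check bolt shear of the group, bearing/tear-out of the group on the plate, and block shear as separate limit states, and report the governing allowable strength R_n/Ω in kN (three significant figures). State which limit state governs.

65.5 kN (bolt shear governs)

Bolt shear: A_b = π·12²/4 = 113.1 mm²; R_n = 579 × 113.1 × 2 × 1 / 1000 = 131 kN → 131 / 2 = 65.5 kN.
Bearing: edge l_c = 18, r_n = 121.8 kN; interior l_c = 31, r_n = 162.4 kN; R_n = 121.8 + 1·162.4 = 284.3 kN → 142 kN.
Block shear: A_gv = 840, A_nv = 552, A_nt = 84 mm²; R_n = min(0.6F_uA_nv, 0.6F_yA_gv) + U_bs·F_u·A_nt = 195.1 kN → 97.6 kN.
Bolt shear governs: 65.5 kN.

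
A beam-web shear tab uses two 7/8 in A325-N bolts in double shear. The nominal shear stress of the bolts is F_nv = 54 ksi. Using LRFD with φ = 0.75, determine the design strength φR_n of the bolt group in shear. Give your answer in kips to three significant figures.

97.4 kips

A_b = π × 0.875² / 4 = 0.6013 in².
R_n = F_nv · A_b · n · n_s = 54 × 0.6013 × 2 × 2 = 129.9 kips.
Design strength φR_n = 0.75 × 129.9 = 97.4 kips.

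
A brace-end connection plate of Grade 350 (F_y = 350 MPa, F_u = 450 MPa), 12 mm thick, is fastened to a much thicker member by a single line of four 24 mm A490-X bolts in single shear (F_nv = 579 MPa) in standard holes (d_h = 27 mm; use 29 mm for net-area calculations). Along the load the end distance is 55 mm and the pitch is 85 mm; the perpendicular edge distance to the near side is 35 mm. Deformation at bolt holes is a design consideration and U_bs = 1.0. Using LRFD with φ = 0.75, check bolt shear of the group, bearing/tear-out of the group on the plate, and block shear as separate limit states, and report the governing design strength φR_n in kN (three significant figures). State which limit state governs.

590 kN (block shear governs)

Bolt shear: A_b = π·24²/4 = 452.4 mm²; R_n = 579 × 452.4 × 4 × 1 / 1000 = 1048 kN → 0.75 × 1048 = 786 kN.
Bearing: edge l_c = 41.5, r_n = 268.9 kN; interior l_c = 58, r_n = 311 kN; R_n = 268.9 + 3·311 = 1202 kN → 902 kN.
Block shear: A_gv = 3720, A_nv = 2502, A_nt = 246 mm²; R_n = min(0.6F_uA_nv, 0.6F_yA_gv) + U_bs·F_u·A_nt = 786.2 kN → 590 kN.
Block shear governs: 590 kN.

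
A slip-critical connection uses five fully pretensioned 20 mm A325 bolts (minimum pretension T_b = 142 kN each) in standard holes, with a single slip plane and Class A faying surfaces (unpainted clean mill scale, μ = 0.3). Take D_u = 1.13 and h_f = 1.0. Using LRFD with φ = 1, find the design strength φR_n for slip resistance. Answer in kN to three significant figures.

R_n = μ · D_u · h_f · T_b · n_s · n_b = 0.3 × 1.13 × 1.0 × 142 × 1 × 5 = 240.7 kN.
Design strength φR_n = 1 × 240.7 = 241 kN.

241 kN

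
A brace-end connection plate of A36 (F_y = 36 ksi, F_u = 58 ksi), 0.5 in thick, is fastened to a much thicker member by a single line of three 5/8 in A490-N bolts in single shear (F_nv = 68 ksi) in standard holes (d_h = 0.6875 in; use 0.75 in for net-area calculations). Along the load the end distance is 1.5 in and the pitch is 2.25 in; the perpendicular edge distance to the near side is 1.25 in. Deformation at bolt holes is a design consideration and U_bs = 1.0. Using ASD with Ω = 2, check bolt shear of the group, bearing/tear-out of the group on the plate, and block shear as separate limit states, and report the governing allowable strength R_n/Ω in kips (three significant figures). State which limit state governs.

31.3 kips (bolt shear governs)

Bolt shear: A_b = π·0.625²/4 = 0.3068 in²; R_n = 68 × 0.3068 × 3 × 1 = 62.59 kips → 62.59 / 2 = 31.3 kips.
Bearing: edge l_c = 1.156, r_n = 40.24 kips; interior l_c = 1.562, r_n = 43.5 kips; R_n = 40.24 + 2·43.5 = 127.2 kips → 63.6 kips.
Block shear: A_gv = 3, A_nv = 2.062, A_nt = 0.4375 in²; R_n = min(0.6F_uA_nv, 0.6F_yA_gv) + U_bs·F_u·A_nt = 90.17 kips → 45.1 kips.
Bolt shear governs: 31.3 kips.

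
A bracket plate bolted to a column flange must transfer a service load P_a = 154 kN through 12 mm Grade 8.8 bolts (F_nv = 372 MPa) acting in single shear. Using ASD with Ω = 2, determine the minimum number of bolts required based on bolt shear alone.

8 bolts

A_b = π·12²/4 = 113.1 mm².
Per-bolt allowable strength R_n/Ω = 372 × 113.1 × 1 / 1000 / 2 = 21.04 kN.
n ≥ 154 / 21.04 = 7.321 → use 8 bolts.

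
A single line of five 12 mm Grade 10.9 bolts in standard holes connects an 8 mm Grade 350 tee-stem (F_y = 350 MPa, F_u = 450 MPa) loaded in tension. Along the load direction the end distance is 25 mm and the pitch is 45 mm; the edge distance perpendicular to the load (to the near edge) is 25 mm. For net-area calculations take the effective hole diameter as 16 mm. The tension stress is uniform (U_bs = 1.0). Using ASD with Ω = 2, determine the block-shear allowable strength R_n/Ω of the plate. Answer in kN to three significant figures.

Shear plane L_v = 25 + 4·45 = 205 mm; A_gv = 205 × 8 = 1640 mm².
A_nv = (205 − 4.5·16) × 8 = 1064 mm².
A_nt = (25 − 0.5·16) × 8 = 136 mm².
0.6 F_u A_nv = 287.3 kN; 0.6 F_y A_gv = 344.4 kN → shear rupture governs the shear term.
R_n = 287.3 + 1.0 × 450 × 136 / 1000 = 348.5 kN.
Allowable strength R_n/Ω = 348.5 / 2 = 174 kN.

174 kN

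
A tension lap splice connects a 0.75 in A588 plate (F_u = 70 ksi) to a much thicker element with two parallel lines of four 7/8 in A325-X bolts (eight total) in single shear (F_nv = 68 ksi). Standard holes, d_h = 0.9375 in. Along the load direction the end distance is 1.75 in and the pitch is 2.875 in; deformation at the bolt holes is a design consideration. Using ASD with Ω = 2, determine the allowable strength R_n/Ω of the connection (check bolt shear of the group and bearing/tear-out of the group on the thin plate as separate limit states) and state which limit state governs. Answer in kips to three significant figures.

164 kips (bolt shear governs)

Bolt shear: A_b = π·0.875²/4 = 0.6013 in²; R_n = 68 × 0.6013 × 8 × 1 = 327.1 kips → 327.1 / 2 = 164 kips.
Bearing (1.2 l_c t F_u ≤ 2.4 d t F_u): upper limit = 2.4·0.875·0.75·70 = 110.3 kips.
  Edge l_c = 1.75 − 0.9375/2 = 1.281 → r_n = 80.72 kips; interior l_c = 2.875 − 0.9375 = 1.938 → r_n = 110.3 kips.
  R_n,bearing = 2·80.72 + 6·110.3 = 822.9 kips → 822.9 / 2 = 411 kips.
Bolt shear governs: 164 kips.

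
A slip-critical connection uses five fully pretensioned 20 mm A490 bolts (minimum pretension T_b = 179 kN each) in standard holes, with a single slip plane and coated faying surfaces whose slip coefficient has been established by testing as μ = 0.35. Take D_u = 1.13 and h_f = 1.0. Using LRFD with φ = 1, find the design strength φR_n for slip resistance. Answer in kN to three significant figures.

354 kN

R_n = μ · D_u · h_f · T_b · n_s · n_b = 0.35 × 1.13 × 1.0 × 179 × 1 × 5 = 354 kN.
Design strength φR_n = 1 × 354 = 354 kN.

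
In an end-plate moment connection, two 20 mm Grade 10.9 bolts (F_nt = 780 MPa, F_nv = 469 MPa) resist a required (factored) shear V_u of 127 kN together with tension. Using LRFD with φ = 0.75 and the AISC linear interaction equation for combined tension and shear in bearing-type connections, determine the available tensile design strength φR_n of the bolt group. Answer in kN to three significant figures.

A_b = π·20²/4 = 314.2 mm²; f_rv = 127 × 1000 / (2 × 314.2) = 202.1 MPa.
F'_nt = 1.3 F_nt − (F_nt / φF_nv) f_rv = 1.3·780 − (780/(0.75·469))·202.1 = 565.8 MPa, capped at F_nt → F'_nt = 565.8 MPa.
R_n = F'_nt · A_b · n = 565.8 × 314.2 × 2 / 1000 = 355.5 kN.
Design strength φR_n = 0.75 × 355.5 = 267 kN.

267 kN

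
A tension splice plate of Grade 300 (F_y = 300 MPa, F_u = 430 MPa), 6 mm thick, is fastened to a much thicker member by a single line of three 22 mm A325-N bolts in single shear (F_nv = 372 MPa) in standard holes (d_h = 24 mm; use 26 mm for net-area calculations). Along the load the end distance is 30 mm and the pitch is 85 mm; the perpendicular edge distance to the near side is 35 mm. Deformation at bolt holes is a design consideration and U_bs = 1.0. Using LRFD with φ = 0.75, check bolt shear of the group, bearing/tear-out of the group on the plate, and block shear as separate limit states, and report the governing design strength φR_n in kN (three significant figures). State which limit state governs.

199 kN (block shear governs)

Bolt shear: A_b = π·22²/4 = 380.1 mm²; R_n = 372 × 380.1 × 3 × 1 / 1000 = 424.2 kN → 0.75 × 424.2 = 318 kN.
Bearing: edge l_c = 18, r_n = 55.73 kN; interior l_c = 61, r_n = 136.2 kN; R_n = 55.73 + 2·136.2 = 328.2 kN → 246 kN.
Block shear: A_gv = 1200, A_nv = 810, A_nt = 132 mm²; R_n = min(0.6F_uA_nv, 0.6F_yA_gv) + U_bs·F_u·A_nt = 265.7 kN → 199 kN.
Block shear governs: 199 kN.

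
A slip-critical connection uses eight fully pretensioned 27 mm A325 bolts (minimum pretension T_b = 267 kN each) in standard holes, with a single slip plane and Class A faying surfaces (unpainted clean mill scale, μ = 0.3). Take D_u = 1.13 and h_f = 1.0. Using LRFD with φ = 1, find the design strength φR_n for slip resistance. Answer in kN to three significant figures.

724 kN

R_n = μ · D_u · h_f · T_b · n_s · n_b = 0.3 × 1.13 × 1.0 × 267 × 1 × 8 = 724.1 kN.
Design strength φR_n = 1 × 724.1 = 724 kN.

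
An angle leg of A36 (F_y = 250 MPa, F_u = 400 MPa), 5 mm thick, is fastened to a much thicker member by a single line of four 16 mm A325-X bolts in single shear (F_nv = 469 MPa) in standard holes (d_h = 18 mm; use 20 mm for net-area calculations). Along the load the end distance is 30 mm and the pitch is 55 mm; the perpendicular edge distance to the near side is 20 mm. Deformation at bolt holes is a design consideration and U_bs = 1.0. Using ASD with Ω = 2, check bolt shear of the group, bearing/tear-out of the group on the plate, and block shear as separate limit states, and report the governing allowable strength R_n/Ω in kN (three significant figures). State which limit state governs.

83.1 kN (block shear governs)

Bolt shear: A_b = π·16²/4 = 201.1 mm²; R_n = 469 × 201.1 × 4 × 1 / 1000 = 377.2 kN → 377.2 / 2 = 189 kN.
Bearing: edge l_c = 21, r_n = 50.4 kN; interior l_c = 37, r_n = 76.8 kN; R_n = 50.4 + 3·76.8 = 280.8 kN → 140 kN.
Block shear: A_gv = 975, A_nv = 625, A_nt = 50 mm²; R_n = min(0.6F_uA_nv, 0.6F_yA_gv) + U_bs·F_u·A_nt = 166.2 kN → 83.1 kN.
Block shear governs: 83.1 kN.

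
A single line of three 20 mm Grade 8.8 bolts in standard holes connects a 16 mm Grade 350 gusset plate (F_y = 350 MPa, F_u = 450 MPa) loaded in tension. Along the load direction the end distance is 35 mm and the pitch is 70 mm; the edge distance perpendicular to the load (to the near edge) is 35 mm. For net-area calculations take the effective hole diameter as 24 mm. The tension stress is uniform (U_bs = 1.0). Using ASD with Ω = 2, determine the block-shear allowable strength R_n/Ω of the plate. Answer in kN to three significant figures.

Shear plane L_v = 35 + 2·70 = 175 mm; A_gv = 175 × 16 = 2800 mm².
A_nv = (175 − 2.5·24) × 16 = 1840 mm².
A_nt = (35 − 0.5·24) × 16 = 368 mm².
0.6 F_u A_nv = 496.8 kN; 0.6 F_y A_gv = 588 kN → shear rupture governs the shear term.
R_n = 496.8 + 1.0 × 450 × 368 / 1000 = 662.4 kN.
Allowable strength R_n/Ω = 662.4 / 2 = 331 kN.

331 kN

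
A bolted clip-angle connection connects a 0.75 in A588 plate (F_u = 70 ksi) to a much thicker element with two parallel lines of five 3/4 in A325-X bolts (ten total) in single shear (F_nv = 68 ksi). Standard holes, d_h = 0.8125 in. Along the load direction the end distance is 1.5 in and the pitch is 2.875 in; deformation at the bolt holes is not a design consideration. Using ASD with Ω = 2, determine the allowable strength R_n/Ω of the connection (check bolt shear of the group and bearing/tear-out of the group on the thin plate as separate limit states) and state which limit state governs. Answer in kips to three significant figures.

150 kips (bolt shear governs)

Bolt shear: A_b = π·0.75²/4 = 0.4418 in²; R_n = 68 × 0.4418 × 10 × 1 = 300.4 kips → 300.4 / 2 = 150 kips.
Bearing (1.5 l_c t F_u ≤ 3.0 d t F_u): upper limit = 3.0·0.75·0.75·70 = 118.1 kips.
  Edge l_c = 1.5 − 0.8125/2 = 1.094 → r_n = 86.13 kips; interior l_c = 2.875 − 0.8125 = 2.062 → r_n = 118.1 kips.
  R_n,bearing = 2·86.13 + 8·118.1 = 1117 kips → 1117 / 2 = 559 kips.
Bolt shear governs: 150 kips.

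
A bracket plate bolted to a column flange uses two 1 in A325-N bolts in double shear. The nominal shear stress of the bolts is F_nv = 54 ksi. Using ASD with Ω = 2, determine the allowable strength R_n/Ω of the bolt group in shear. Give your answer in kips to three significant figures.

A_b = π × 1² / 4 = 0.7854 in².
R_n = F_nv · A_b · n · n_s = 54 × 0.7854 × 2 × 2 = 169.6 kips.
Allowable strength R_n/Ω = 169.6 / 2 = 84.8 kips.

84.8 kips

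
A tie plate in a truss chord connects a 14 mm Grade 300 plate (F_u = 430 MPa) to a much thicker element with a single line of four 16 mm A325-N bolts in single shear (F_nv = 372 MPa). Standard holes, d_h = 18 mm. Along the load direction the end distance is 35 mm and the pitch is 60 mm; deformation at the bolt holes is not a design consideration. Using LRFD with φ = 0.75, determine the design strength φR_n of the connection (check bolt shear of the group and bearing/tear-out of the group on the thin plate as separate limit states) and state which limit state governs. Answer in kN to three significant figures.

Bolt shear: A_b = π·16²/4 = 201.1 mm²; R_n = 372 × 201.1 × 4 × 1 / 1000 = 299.2 kN → 0.75 × 299.2 = 224 kN.
Bearing (1.5 l_c t F_u ≤ 3.0 d t F_u): upper limit = 3.0·16·14·430 / 1000 = 289 kN.
  Edge l_c = 35 − 18/2 = 26 → r_n = 234.8 kN; interior l_c = 60 − 18 = 42 → r_n = 289 kN.
  R_n,bearing = 1·234.8 + 3·289 = 1102 kN → 0.75 × 1102 = 826 kN.
Bolt shear governs: 224 kN.

224 kN (bolt shear governs)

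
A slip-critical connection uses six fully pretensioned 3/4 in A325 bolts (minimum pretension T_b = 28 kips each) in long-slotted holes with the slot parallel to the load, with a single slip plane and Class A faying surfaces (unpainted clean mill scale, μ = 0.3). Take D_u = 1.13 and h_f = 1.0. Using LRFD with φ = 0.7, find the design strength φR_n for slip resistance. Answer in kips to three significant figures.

39.9 kips

R_n = μ · D_u · h_f · T_b · n_s · n_b = 0.3 × 1.13 × 1.0 × 28 × 1 × 6 = 56.95 kips.
Design strength φR_n = 0.7 × 56.95 = 39.9 kips.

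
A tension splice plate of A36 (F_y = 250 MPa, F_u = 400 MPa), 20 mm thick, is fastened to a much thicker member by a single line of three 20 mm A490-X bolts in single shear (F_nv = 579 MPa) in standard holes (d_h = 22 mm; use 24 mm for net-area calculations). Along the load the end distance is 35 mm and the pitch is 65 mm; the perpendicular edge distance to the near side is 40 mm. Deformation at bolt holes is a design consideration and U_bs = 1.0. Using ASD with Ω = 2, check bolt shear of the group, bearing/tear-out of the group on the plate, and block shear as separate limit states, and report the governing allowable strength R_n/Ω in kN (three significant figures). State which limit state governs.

Bolt shear: A_b = π·20²/4 = 314.2 mm²; R_n = 579 × 314.2 × 3 × 1 / 1000 = 545.7 kN → 545.7 / 2 = 273 kN.
Bearing: edge l_c = 24, r_n = 230.4 kN; interior l_c = 43, r_n = 384 kN; R_n = 230.4 + 2·384 = 998.4 kN → 499 kN.
Block shear: A_gv = 3300, A_nv = 2100, A_nt = 560 mm²; R_n = min(0.6F_uA_nv, 0.6F_yA_gv) + U_bs·F_u·A_nt = 719 kN → 360 kN.
Bolt shear governs: 273 kN.

273 kN (bolt shear governs)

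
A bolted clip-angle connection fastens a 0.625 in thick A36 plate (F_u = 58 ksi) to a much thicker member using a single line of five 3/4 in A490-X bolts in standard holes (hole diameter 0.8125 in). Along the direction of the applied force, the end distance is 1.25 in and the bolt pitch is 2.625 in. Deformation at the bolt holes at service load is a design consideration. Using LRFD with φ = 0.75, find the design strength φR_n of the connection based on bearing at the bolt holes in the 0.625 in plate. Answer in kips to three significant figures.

223 kips

Per bolt r_n = 1.2 l_c t F_u ≤ 2.4 d t F_u; upper limit = 2.4 × 0.75 × 0.625 × 58 = 65.25 kips.
Edge bolt: l_c = 1.25 − 0.8125/2 = 0.8438 in → 1.2 × 0.8438 × 0.625 × 58 = 36.7 → r_n = 36.7 kips.
Interior bolts: l_c = 2.625 − 0.8125 = 1.812 in → 1.2 × 1.812 × 0.625 × 58 = 78.84 → r_n = 65.25 kips.
R_n = 1 × 36.7 + 4 × 65.25 = 297.7 kips.
Design strength φR_n = 0.75 × 297.7 = 223 kips.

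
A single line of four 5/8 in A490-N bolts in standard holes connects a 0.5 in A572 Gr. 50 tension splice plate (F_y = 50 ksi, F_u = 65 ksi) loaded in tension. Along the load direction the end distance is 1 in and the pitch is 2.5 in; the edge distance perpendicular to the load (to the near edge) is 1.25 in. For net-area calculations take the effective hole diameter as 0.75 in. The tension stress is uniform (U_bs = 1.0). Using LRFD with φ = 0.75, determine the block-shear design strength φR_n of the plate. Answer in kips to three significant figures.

Shear plane L_v = 1 + 3·2.5 = 8.5 in; A_gv = 8.5 × 0.5 = 4.25 in².
A_nv = (8.5 − 3.5·0.75) × 0.5 = 2.938 in².
A_nt = (1.25 − 0.5·0.75) × 0.5 = 0.4375 in².
0.6 F_u A_nv = 114.6 kips; 0.6 F_y A_gv = 127.5 kips → shear rupture governs the shear term.
R_n = 114.6 + 1.0 × 65 × 0.4375 = 143 kips.
Design strength φR_n = 0.75 × 143 = 107 kips.

107 kips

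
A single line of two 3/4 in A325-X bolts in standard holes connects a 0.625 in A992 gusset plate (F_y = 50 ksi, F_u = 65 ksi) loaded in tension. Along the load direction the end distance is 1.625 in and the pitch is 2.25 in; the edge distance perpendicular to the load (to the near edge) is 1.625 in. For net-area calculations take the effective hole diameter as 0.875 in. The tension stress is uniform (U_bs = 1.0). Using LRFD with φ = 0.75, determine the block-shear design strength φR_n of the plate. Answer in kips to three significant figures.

Shear plane L_v = 1.625 + 1·2.25 = 3.875 in; A_gv = 3.875 × 0.625 = 2.422 in².
A_nv = (3.875 − 1.5·0.875) × 0.625 = 1.602 in².
A_nt = (1.625 − 0.5·0.875) × 0.625 = 0.7422 in².
0.6 F_u A_nv = 62.46 kips; 0.6 F_y A_gv = 72.66 kips → shear rupture governs the shear term.
R_n = 62.46 + 1.0 × 65 × 0.7422 = 110.7 kips.
Design strength φR_n = 0.75 × 110.7 = 83 kips.

83 kips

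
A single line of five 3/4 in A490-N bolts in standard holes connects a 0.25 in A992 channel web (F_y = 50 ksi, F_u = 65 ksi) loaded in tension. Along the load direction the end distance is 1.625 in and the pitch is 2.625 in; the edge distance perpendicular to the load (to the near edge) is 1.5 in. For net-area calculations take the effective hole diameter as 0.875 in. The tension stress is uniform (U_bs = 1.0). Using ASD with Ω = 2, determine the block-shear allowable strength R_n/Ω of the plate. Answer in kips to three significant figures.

48.5 kips

Shear plane L_v = 1.625 + 4·2.625 = 12.12 in; A_gv = 12.12 × 0.25 = 3.031 in².
A_nv = (12.12 − 4.5·0.875) × 0.25 = 2.047 in².
A_nt = (1.5 − 0.5·0.875) × 0.25 = 0.2656 in².
0.6 F_u A_nv = 79.83 kips; 0.6 F_y A_gv = 90.94 kips → shear rupture governs the shear term.
R_n = 79.83 + 1.0 × 65 × 0.2656 = 97.09 kips.
Allowable strength R_n/Ω = 97.09 / 2 = 48.5 kips.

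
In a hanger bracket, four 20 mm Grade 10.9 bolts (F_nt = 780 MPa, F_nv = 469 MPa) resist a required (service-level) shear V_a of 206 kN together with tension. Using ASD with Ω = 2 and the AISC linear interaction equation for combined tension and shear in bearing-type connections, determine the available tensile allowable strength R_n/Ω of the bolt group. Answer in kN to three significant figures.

295 kN

A_b = π·20²/4 = 314.2 mm²; f_rv = 206 × 1000 / (4 × 314.2) = 163.9 MPa.
F'_nt = 1.3 F_nt − (Ω F_nt / F_nv) f_rv = 1.3·780 − (2·780/469)·163.9 = 468.7 MPa, capped at F_nt → F'_nt = 468.7 MPa.
R_n = F'_nt · A_b · n = 468.7 × 314.2 × 4 / 1000 = 589 kN.
Allowable strength R_n/Ω = 589 / 2 = 295 kN.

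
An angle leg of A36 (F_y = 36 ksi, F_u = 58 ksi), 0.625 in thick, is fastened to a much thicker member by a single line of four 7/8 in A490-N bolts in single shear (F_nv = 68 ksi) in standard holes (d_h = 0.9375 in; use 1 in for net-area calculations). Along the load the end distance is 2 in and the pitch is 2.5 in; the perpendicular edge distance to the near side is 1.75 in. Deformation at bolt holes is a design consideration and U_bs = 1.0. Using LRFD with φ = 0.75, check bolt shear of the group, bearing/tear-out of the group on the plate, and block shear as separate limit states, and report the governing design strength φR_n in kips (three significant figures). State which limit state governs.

Bolt shear: A_b = π·0.875²/4 = 0.6013 in²; R_n = 68 × 0.6013 × 4 × 1 = 163.6 kips → 0.75 × 163.6 = 123 kips.
Bearing: edge l_c = 1.531, r_n = 66.61 kips; interior l_c = 1.562, r_n = 67.97 kips; R_n = 66.61 + 3·67.97 = 270.5 kips → 203 kips.
Block shear: A_gv = 5.938, A_nv = 3.75, A_nt = 0.7812 in²; R_n = min(0.6F_uA_nv, 0.6F_yA_gv) + U_bs·F_u·A_nt = 173.6 kips → 130 kips.
Bolt shear governs: 123 kips.

123 kips (bolt shear governs)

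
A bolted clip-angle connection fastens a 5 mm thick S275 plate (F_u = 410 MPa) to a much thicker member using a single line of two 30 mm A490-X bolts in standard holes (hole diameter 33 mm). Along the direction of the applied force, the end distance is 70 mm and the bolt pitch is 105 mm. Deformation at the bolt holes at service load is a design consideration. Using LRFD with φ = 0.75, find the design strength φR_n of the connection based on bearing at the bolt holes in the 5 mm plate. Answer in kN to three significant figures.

209 kN

Per bolt r_n = 1.2 l_c t F_u ≤ 2.4 d t F_u; upper limit = 2.4 × 30 × 5 × 410 / 1000 = 147.6 kN.
Edge bolt: l_c = 70 − 33/2 = 53.5 mm → 1.2 × 53.5 × 5 × 410 / 1000 = 131.6 → r_n = 131.6 kN.
Interior bolts: l_c = 105 − 33 = 72 mm → 1.2 × 72 × 5 × 410 / 1000 = 177.1 → r_n = 147.6 kN.
R_n = 1 × 131.6 + 1 × 147.6 = 279.2 kN.
Design strength φR_n = 0.75 × 279.2 = 209 kN.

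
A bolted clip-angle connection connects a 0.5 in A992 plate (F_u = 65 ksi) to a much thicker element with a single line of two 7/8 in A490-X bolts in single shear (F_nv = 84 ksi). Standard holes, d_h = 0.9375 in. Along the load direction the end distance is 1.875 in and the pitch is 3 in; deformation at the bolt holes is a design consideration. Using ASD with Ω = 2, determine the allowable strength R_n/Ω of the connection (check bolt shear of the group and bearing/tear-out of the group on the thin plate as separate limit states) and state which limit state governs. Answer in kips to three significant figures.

Bolt shear: A_b = π·0.875²/4 = 0.6013 in²; R_n = 84 × 0.6013 × 2 × 1 = 101 kips → 101 / 2 = 50.5 kips.
Bearing (1.2 l_c t F_u ≤ 2.4 d t F_u): upper limit = 2.4·0.875·0.5·65 = 68.25 kips.
  Edge l_c = 1.875 − 0.9375/2 = 1.406 → r_n = 54.84 kips; interior l_c = 3 − 0.9375 = 2.062 → r_n = 68.25 kips.
  R_n,bearing = 1·54.84 + 1·68.25 = 123.1 kips → 123.1 / 2 = 61.5 kips.
Bolt shear governs: 50.5 kips.

50.5 kips (bolt shear governs)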